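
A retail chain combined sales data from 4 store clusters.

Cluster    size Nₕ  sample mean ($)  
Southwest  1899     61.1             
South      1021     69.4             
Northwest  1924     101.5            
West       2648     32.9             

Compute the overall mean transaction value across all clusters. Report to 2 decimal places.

N = 1899 + 1021 + 1924 + 2648 = 7492.
Overall mean = Σ (Nₕ/N)·x̄ₕ — weight by population share, not a simple average.
Σ Nₕx̄ₕ = 1899·61.1 + 1021·69.4 + 1924·101.5 + 2648·32.9 = 116028.9 + 70857.4 + 195286 + 87119.2 = 469291.5.
Divide by N: 469291.5 / 7492 = 62.6390... → 62.64.

62.64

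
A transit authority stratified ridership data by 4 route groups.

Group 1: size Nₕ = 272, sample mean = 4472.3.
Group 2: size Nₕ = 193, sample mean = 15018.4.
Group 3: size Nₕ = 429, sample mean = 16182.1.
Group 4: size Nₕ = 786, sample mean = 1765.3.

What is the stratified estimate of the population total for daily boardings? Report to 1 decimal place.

Population total = Σ Nₕ·x̄ₕ (each stratum's size times its mean).
272·4472.3 + 193·15018.4 + 429·16182.1 + 786·1765.3 = 1216465.6 + 2898551.2 + 6942120.9 + 1387525.8 = 12444663.5.

12444663.5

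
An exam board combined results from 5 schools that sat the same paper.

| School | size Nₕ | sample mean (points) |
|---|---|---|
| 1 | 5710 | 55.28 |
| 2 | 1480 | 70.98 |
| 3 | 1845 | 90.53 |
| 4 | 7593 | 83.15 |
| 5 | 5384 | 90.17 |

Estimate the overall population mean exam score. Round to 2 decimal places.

77.44

x̄_st = (Σ Nₕx̄ₕ) / (Σ Nₕ) = (5710·55.28 + 1480·70.98 + 1845·90.53 + 7593·83.15 + 5384·90.17) / 22012
= 1704560.28 / 22012 = 77.4378... → 77.44.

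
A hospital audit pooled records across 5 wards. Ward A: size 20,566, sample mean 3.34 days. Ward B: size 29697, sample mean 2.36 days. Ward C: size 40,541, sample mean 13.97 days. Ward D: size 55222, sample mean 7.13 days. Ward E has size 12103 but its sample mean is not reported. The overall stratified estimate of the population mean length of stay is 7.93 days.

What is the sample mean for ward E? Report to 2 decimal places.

N = 20566 + 29697 + 40541 + 55222 + 12103 = 158129.
Overall total = μ·N = 7.93·158129 = 1253962.97.
Subtract the known strata: 20566·3.34 + 29697·2.36 + 40541·13.97 + 55222·7.13 = 1098865.99.
Remaining total for ward E: 1253962.97 − 1098865.99 = 155096.98.
Divide by its size: 155096.98 / 12103 = 12.8148... → 12.81.

12.81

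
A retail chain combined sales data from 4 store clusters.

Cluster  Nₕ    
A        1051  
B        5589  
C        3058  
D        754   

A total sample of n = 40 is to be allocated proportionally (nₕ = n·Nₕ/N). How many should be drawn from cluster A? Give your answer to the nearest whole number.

Share of cluster A = 1051/10452 = 0.10055.
Allocate 40 × 0.10055 = 4.022... → 4.

4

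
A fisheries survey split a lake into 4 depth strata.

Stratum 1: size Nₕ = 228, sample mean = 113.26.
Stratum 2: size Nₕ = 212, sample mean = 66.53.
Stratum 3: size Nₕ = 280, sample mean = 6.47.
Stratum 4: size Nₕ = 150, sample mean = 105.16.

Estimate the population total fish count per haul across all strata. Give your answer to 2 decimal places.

1: 228·113.26 = 25823.28
2: 212·66.53 = 14104.36
3: 280·6.47 = 1811.6
4: 150·105.16 = 15774
τ̂ = Σ Nₕx̄ₕ = 57513.24.

57513.24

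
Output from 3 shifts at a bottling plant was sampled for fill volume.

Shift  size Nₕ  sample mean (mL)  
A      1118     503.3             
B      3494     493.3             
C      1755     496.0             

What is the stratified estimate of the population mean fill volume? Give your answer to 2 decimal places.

495.80

x̄_st = (Σ Nₕx̄ₕ) / (Σ Nₕ) = (1118·503.3 + 3494·493.3 + 1755·496.0) / 6367
= 3156759.6 / 6367 = 495.8002... → 495.80.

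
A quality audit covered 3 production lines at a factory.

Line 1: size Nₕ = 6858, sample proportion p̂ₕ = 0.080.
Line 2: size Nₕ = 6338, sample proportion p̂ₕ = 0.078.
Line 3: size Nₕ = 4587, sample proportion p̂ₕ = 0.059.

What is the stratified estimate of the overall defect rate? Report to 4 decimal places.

N = 6858 + 6338 + 4587 = 17783.
Overall proportion = Σ (Nₕ/N)·p̂ₕ.
Σ Nₕp̂ₕ = 548.64 + 494.364 + 270.633 = 1313.637.
1313.637 / 17783 = 0.073870... → 0.0739.

0.0739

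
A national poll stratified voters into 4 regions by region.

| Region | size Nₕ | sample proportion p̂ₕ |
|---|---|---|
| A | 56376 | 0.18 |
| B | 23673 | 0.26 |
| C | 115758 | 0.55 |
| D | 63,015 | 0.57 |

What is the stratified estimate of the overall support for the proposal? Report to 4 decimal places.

0.4478

N = 56376 + 23673 + 115758 + 63015 = 258822.
Overall proportion = Σ (Nₕ/N)·p̂ₕ.
Σ Nₕp̂ₕ = 10147.68 + 6154.98 + 63666.9 + 35918.55 = 115888.11.
115888.11 / 258822 = 0.447752... → 0.4478.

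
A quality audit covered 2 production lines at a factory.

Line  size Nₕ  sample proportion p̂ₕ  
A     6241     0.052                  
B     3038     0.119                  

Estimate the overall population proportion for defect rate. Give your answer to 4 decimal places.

Wₕ = Nₕ/N with N = 9279: 0.6726, 0.3274.
p̂_st = 0.6726·0.052 + 0.3274·0.119 ≈ 0.073936... → 0.0739.

0.0739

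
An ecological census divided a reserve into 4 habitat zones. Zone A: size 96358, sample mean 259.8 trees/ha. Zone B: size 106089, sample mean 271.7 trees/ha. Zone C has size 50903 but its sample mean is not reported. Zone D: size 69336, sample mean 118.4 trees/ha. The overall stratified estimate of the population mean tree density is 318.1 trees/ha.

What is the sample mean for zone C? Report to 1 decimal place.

Σ Nₕx̄ₕ = N·μ, so 50903·x̄_C = 322686·318.1 − (96358·259.8 + 106089·271.7 + 69336·118.4).
= 102646416.6 − 62067572.1 = 40578844.5.
x̄_C = 40578844.5 / 50903 = 797.180... → 797.2.

797.2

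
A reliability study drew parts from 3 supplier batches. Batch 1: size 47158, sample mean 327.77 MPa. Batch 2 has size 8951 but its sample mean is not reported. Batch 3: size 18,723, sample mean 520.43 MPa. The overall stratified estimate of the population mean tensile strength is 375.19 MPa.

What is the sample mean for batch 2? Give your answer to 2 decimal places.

321.22

N = 47158 + 8951 + 18723 = 74832.
Overall total = μ·N = 375.19·74832 = 28076218.08.
Subtract the known strata: 47158·327.77 + 18723·520.43 = 25200988.55.
Remaining total for batch 2: 28076218.08 − 25200988.55 = 2875229.53.
Divide by its size: 2875229.53 / 8951 = 321.2188... → 321.22.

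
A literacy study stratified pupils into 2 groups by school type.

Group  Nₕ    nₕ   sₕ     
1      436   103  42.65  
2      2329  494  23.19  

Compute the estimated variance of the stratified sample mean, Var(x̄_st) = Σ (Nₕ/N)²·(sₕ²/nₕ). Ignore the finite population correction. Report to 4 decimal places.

N = 2765; Wₕ = Nₕ/N.
group 1: (436/2765)²·42.65²/103 = 0.4391203
group 2: (2329/2765)²·23.19²/494 = 0.7723662
Sum = 1.2114865 → 1.2115.

1.2115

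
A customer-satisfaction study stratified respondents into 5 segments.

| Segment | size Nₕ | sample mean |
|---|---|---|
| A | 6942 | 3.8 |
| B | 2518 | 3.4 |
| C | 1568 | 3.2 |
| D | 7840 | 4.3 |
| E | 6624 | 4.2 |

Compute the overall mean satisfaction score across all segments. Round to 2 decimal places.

3.98

N = 25492; weights Wₕ = Nₕ/N = (0.2723, 0.0988, 0.0615, 0.3075, 0.2598).
x̄_st = Σ Wₕ·x̄ₕ = 0.2723·3.8 + 0.0988·3.4 + 0.0615·3.2 + 0.3075·4.3 + 0.2598·4.2 ≈ 3.9813...
→ 3.98.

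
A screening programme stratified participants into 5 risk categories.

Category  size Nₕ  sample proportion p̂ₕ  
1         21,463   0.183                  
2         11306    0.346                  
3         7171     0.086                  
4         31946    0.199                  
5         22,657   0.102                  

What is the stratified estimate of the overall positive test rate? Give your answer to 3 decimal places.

0.181

N = 21463 + 11306 + 7171 + 31946 + 22657 = 94543.
Overall proportion = Σ (Nₕ/N)·p̂ₕ.
Σ Nₕp̂ₕ = 3927.729 + 3911.876 + 616.706 + 6357.254 + 2311.014 = 17124.579.
17124.579 / 94543 = 0.18113... → 0.181.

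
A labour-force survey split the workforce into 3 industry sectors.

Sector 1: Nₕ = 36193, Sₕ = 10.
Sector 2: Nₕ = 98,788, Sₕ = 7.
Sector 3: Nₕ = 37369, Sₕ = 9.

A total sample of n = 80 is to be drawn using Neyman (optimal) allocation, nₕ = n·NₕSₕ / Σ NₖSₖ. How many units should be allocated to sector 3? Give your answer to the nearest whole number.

19

1: NₕSₕ = 36193·10 = 361930
2: NₕSₕ = 98788·7 = 691516
3: NₕSₕ = 37369·9 = 336321
Σ NₕSₕ = 1389767.
n_3 = 80·336321/1389767 = 19.360... → 19.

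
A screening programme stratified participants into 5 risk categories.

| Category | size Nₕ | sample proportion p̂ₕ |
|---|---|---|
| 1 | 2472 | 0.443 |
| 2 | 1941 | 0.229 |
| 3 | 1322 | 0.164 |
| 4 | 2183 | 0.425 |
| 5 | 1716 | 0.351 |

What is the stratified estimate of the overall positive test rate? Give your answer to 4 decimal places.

Wₕ = Nₕ/N with N = 9634: 0.2566, 0.2015, 0.1372, 0.2266, 0.1781.
p̂_st = 0.2566·0.443 + 0.2015·0.229 + 0.1372·0.164 + 0.2266·0.425 + 0.1781·0.351 ≈ 0.341134... → 0.3411.

0.3411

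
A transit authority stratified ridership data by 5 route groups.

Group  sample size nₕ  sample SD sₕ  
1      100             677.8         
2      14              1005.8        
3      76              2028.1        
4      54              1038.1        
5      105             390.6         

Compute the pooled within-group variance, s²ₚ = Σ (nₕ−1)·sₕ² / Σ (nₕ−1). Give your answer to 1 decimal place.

1279374.9

Degrees of freedom: 99 + 13 + 75 + 53 + 104 = 344.
Σ(nₕ−1)sₕ² = 99·459412.84 + 13·1011633.64 + 75·4113189.61 + 53·1077651.61 + 104·152568.36 = 440104974.
s²ₚ = 440104974 / 344 = 1279374.924... → 1279374.9.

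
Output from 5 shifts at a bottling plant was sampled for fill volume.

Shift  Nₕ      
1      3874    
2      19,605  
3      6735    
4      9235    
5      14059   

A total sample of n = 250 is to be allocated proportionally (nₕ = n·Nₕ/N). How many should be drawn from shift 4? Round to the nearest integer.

43

Share of shift 4 = 9235/53508 = 0.17259.
Allocate 250 × 0.17259 = 43.148... → 43.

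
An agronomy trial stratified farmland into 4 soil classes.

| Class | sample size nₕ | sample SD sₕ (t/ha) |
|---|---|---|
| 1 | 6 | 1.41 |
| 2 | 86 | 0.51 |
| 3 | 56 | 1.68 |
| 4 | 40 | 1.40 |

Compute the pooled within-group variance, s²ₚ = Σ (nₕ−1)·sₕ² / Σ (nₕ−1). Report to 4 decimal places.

1.4333

1: (6−1)·1.41² = 5·1.9881 = 9.9405
2: (86−1)·0.51² = 85·0.2601 = 22.1085
3: (56−1)·1.68² = 55·2.8224 = 155.232
4: (40−1)·1.40² = 39·1.96 = 76.44
Numerator = 263.721; denominator = Σ(nₕ−1) = 184.
s²ₚ = 263.721/184 = 1.433266... → 1.4333.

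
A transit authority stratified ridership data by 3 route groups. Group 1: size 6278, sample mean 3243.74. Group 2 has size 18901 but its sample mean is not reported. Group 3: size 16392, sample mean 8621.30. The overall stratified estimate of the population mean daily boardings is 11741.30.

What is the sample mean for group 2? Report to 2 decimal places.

N = 6278 + 18901 + 16392 = 41571.
Overall total = μ·N = 11741.30·41571 = 488097582.3.
Subtract the known strata: 6278·3243.74 + 16392·8621.30 = 161684549.32.
Remaining total for group 2: 488097582.3 − 161684549.32 = 326413032.98.
Divide by its size: 326413032.98 / 18901 = 17269.6171... → 17269.62.

17269.62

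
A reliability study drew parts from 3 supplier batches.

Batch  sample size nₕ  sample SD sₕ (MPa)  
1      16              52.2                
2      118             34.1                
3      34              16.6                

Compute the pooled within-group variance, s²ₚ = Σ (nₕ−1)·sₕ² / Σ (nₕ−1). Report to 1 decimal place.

1: (16−1)·52.2² = 15·2724.84 = 40872.6
2: (118−1)·34.1² = 117·1162.81 = 136048.77
3: (34−1)·16.6² = 33·275.56 = 9093.48
Numerator = 186014.85; denominator = Σ(nₕ−1) = 165.
s²ₚ = 186014.85/165 = 1127.363... → 1127.4.

1127.4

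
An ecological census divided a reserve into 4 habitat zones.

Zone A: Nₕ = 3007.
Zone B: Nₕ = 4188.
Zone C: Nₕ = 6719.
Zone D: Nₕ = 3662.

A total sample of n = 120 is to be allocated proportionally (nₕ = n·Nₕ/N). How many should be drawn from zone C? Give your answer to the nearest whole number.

46

N = 3007 + 4188 + 6719 + 3662 = 17576.
n_C = 120·6719/17576 = 45.874... → 46.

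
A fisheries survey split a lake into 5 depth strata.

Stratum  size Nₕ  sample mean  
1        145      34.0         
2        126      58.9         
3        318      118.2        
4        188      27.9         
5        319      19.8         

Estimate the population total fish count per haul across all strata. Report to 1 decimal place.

1: 145·34.0 = 4930
2: 126·58.9 = 7421.4
3: 318·118.2 = 37587.6
4: 188·27.9 = 5245.2
5: 319·19.8 = 6316.2
τ̂ = Σ Nₕx̄ₕ = 61500.4.

61500.4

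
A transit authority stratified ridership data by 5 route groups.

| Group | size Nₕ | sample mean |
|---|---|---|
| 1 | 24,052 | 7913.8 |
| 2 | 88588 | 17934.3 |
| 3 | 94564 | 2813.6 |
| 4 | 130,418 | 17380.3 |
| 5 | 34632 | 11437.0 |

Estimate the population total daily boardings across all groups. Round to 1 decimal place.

4707961905.8

1: 24052·7913.8 = 190342717.6
2: 88588·17934.3 = 1588763768.4
3: 94564·2813.6 = 266065270.4
4: 130418·17380.3 = 2266703965.4
5: 34632·11437.0 = 396086184
τ̂ = Σ Nₕx̄ₕ = 4707961905.8.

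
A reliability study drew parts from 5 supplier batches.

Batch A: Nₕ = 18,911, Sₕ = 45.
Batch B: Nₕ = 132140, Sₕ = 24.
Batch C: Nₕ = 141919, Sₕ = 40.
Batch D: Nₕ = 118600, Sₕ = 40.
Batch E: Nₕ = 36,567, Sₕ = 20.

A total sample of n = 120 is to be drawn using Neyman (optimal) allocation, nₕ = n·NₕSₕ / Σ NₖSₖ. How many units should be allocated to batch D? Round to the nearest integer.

A: NₕSₕ = 18911·45 = 850995
B: NₕSₕ = 132140·24 = 3171360
C: NₕSₕ = 141919·40 = 5676760
D: NₕSₕ = 118600·40 = 4744000
E: NₕSₕ = 36567·20 = 731340
Σ NₕSₕ = 15174455.
n_D = 120·4744000/15174455 = 37.516... → 38.

38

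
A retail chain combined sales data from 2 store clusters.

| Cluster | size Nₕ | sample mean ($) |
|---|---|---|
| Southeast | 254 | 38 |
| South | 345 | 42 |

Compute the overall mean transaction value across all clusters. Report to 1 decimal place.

40.3

x̄_st = (Σ Nₕx̄ₕ) / (Σ Nₕ) = (254·38 + 345·42) / 599
= 24142 / 599 = 40.304... → 40.3.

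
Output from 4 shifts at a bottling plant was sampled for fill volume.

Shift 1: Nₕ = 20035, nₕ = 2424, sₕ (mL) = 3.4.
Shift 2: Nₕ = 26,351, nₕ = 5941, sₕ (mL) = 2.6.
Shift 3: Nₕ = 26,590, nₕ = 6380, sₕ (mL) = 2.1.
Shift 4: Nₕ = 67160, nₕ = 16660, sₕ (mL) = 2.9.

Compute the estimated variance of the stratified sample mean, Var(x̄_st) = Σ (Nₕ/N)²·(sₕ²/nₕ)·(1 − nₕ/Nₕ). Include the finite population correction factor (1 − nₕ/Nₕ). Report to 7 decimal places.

N = 140136. Term for each stratum: Wₕ²sₕ²/nₕ·(1−nₕ/Nₕ).
Var(x̄_st) = 0.0000856839 + 0.0000311622 + 0.0000189149 + 0.0000871814 = 0.0002229423 → 0.0002229.

0.0002229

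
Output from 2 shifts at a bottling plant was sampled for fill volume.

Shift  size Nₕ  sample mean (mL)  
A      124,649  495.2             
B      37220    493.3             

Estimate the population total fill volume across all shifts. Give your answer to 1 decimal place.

Estimate total by summing Nₕ·x̄ₕ over strata.
124649·495.2 + 37220·493.3 = 61726184.8 + 18360626 = 80086810.8.

80086810.8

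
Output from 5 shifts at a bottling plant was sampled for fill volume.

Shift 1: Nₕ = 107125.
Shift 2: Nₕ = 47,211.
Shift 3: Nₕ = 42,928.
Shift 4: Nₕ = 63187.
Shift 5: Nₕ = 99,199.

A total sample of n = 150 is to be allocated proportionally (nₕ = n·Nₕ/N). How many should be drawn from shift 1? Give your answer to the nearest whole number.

45

Share of shift 1 = 107125/359650 = 0.29786.
Allocate 150 × 0.29786 = 44.679... → 45.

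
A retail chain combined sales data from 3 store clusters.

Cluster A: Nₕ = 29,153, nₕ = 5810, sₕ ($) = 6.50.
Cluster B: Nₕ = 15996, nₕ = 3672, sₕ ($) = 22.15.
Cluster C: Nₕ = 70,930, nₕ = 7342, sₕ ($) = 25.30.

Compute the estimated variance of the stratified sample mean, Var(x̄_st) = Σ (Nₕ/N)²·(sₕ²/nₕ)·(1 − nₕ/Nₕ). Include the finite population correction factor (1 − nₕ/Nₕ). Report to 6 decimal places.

0.031505

N = 116079; Wₕ = Nₕ/N.
cluster A: (29153/116079)²·6.50²/5810·(1 − 5810/29153) = 0.000367268
cluster B: (15996/116079)²·22.15²/3672·(1 − 3672/15996) = 0.001954792
cluster C: (70930/116079)²·25.30²/7342·(1 − 7342/70930) = 0.029182633
Sum = 0.031504693 → 0.031505.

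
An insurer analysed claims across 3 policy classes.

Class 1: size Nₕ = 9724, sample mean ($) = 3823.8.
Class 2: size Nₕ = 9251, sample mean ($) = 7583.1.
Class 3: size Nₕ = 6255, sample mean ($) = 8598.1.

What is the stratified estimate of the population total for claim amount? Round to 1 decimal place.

161115004.8

1: 9724·3823.8 = 37182631.2
2: 9251·7583.1 = 70151258.1
3: 6255·8598.1 = 53781115.5
τ̂ = Σ Nₕx̄ₕ = 161115004.8.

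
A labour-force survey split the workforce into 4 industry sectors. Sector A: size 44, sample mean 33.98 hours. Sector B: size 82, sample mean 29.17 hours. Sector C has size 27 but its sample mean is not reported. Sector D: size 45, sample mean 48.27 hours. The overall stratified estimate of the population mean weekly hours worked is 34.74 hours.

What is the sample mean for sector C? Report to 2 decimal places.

N = 44 + 82 + 27 + 45 = 198.
Overall total = μ·N = 34.74·198 = 6878.52.
Subtract the known strata: 44·33.98 + 82·29.17 + 45·48.27 = 6059.21.
Remaining total for sector C: 6878.52 − 6059.21 = 819.31.
Divide by its size: 819.31 / 27 = 30.3448... → 30.34.

30.34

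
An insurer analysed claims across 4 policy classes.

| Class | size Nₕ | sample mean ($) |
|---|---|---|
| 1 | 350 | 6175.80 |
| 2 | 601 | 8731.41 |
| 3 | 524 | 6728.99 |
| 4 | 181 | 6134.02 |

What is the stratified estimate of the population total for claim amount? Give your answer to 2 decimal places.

1: 350·6175.80 = 2161530
2: 601·8731.41 = 5247577.41
3: 524·6728.99 = 3525990.76
4: 181·6134.02 = 1110257.62
τ̂ = Σ Nₕx̄ₕ = 12045355.79.

12045355.79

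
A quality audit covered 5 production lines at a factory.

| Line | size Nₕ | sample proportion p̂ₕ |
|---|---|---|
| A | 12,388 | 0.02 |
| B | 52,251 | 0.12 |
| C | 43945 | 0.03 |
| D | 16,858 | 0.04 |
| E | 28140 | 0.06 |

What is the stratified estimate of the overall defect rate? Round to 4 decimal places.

0.0664

Wₕ = Nₕ/N with N = 153582: 0.0807, 0.3402, 0.2861, 0.1098, 0.1832.
p̂_st = 0.0807·0.02 + 0.3402·0.12 + 0.2861·0.03 + 0.1098·0.04 + 0.1832·0.06 ≈ 0.066407... → 0.0664.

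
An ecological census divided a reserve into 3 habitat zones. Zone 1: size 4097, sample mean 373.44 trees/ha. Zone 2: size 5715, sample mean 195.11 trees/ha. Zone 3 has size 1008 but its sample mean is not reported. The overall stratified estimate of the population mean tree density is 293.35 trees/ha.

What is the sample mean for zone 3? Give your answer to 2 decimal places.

524.81

N = 4097 + 5715 + 1008 = 10820.
Overall total = μ·N = 293.35·10820 = 3174047.
Subtract the known strata: 4097·373.44 + 5715·195.11 = 2645037.33.
Remaining total for zone 3: 3174047 − 2645037.33 = 529009.67.
Divide by its size: 529009.67 / 1008 = 524.8112... → 524.81.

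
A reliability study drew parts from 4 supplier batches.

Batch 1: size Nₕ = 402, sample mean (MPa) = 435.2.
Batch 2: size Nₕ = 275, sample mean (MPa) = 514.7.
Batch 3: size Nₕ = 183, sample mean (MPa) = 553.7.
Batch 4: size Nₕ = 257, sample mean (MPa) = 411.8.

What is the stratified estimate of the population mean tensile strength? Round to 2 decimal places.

468.80

N = 402 + 275 + 183 + 257 = 1117.
Weight each subgroup mean by Nₕ/N and sum.
Σ Nₕx̄ₕ = 402·435.2 + 275·514.7 + 183·553.7 + 257·411.8 = 174950.4 + 141542.5 + 101327.1 + 105832.6 = 523652.6.
Divide by N: 523652.6 / 1117 = 468.8027... → 468.80.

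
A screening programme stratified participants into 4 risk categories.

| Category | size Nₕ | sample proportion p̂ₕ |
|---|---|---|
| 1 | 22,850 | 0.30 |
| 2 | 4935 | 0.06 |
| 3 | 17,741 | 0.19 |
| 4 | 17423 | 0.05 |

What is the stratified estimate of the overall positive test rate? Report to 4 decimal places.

N = 22850 + 4935 + 17741 + 17423 = 62949.
Overall proportion = Σ (Nₕ/N)·p̂ₕ.
Σ Nₕp̂ₕ = 6855 + 296.1 + 3370.79 + 871.15 = 11393.04.
11393.04 / 62949 = 0.180988... → 0.1810.

0.1810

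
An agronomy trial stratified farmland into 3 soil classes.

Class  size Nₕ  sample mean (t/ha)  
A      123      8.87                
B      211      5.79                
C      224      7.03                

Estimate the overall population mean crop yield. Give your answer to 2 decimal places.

6.97

N = 123 + 211 + 224 = 558.
Weight each subgroup mean by Nₕ/N and sum.
Σ Nₕx̄ₕ = 123·8.87 + 211·5.79 + 224·7.03 = 1091.01 + 1221.69 + 1574.72 = 3887.42.
Divide by N: 3887.42 / 558 = 6.9667... → 6.97.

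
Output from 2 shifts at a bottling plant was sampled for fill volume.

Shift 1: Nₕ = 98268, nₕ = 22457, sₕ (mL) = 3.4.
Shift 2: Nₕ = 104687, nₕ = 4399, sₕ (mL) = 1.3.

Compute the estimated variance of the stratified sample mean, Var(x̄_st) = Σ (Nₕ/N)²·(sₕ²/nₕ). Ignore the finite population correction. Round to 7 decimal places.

N = 202955. Term for each stratum: Wₕ²sₕ²/nₕ.
Var(x̄_st) = 0.0001206788 + 0.0001022160 = 0.0002228947 → 0.0002229.

0.0002229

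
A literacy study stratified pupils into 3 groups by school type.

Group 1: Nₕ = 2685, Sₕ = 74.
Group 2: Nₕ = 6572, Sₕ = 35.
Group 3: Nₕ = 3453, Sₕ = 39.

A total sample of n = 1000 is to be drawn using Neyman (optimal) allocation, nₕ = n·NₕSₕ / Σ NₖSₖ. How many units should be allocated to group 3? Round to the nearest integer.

Σ NₕSₕ = 2685·74 + 6572·35 + 3453·39 = 563377.
Share for 3: 134667/563377 = 0.23904.
n_3 = 1000 × 0.23904 = 239.035... → 239.

239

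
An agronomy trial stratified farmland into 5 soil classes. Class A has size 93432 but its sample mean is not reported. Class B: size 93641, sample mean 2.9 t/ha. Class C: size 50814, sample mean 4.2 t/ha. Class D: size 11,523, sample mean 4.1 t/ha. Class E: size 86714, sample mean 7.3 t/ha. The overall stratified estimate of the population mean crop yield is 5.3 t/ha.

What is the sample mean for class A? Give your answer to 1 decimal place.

6.6

N = 93432 + 93641 + 50814 + 11523 + 86714 = 336124.
Overall total = μ·N = 5.3·336124 = 1781457.2.
Subtract the known strata: 93641·2.9 + 50814·4.2 + 11523·4.1 + 86714·7.3 = 1165234.2.
Remaining total for class A: 1781457.2 − 1165234.2 = 616223.
Divide by its size: 616223 / 93432 = 6.595... → 6.6.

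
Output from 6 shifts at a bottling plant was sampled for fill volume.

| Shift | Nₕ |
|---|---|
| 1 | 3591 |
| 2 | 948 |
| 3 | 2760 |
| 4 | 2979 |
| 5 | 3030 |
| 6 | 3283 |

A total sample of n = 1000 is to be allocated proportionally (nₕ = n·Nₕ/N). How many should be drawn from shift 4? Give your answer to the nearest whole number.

180

N = 3591 + 948 + 2760 + 2979 + 3030 + 3283 = 16591.
n_4 = 1000·2979/16591 = 179.555... → 180.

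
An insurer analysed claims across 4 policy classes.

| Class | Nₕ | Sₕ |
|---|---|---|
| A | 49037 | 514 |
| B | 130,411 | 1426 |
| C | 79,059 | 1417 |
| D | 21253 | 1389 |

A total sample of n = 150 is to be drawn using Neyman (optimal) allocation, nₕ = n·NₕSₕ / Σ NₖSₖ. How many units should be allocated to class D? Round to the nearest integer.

13

Σ NₕSₕ = 49037·514 + 130411·1426 + 79059·1417 + 21253·1389 = 352718124.
Share for D: 29520417/352718124 = 0.08369.
n_D = 150 × 0.08369 = 12.554... → 13.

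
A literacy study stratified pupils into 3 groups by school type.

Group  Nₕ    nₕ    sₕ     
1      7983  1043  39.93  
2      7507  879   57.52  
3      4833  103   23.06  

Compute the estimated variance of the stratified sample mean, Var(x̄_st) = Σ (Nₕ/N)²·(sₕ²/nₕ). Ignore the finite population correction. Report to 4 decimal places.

1.0414

N = 20323; Wₕ = Nₕ/N.
group 1: (7983/20323)²·39.93²/1043 = 0.2358690
group 2: (7507/20323)²·57.52²/879 = 0.5135776
group 3: (4833/20323)²·23.06²/103 = 0.2919707
Sum = 1.0414174 → 1.0414.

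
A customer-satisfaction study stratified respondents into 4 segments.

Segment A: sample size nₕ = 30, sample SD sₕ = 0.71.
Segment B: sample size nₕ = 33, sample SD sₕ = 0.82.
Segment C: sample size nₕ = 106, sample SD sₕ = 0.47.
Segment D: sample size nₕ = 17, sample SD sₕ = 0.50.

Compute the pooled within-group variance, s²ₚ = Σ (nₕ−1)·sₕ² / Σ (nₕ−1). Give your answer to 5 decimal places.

0.34797

A: (30−1)·0.71² = 29·0.5041 = 14.6189
B: (33−1)·0.82² = 32·0.6724 = 21.5168
C: (106−1)·0.47² = 105·0.2209 = 23.1945
D: (17−1)·0.50² = 16·0.25 = 4
Numerator = 63.3302; denominator = Σ(nₕ−1) = 182.
s²ₚ = 63.3302/182 = 0.3479681... → 0.34797.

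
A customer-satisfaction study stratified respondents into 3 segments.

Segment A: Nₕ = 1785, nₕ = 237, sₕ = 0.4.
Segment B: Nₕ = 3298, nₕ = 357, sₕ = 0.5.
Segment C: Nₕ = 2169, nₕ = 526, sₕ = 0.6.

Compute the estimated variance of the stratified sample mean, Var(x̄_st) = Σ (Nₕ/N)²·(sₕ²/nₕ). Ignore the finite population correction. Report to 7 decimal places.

0.0002470

N = 7252; Wₕ = Nₕ/N.
segment A: (1785/7252)²·0.4²/237 = 0.0000409009
segment B: (3298/7252)²·0.5²/357 = 0.0001448297
segment C: (2169/7252)²·0.6²/526 = 0.0000612238
Sum = 0.0002469543 → 0.0002470.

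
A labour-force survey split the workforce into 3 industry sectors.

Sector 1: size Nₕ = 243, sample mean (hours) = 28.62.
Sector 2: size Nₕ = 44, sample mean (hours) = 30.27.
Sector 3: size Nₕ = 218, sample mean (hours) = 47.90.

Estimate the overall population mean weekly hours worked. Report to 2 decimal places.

37.09

x̄_st = (Σ Nₕx̄ₕ) / (Σ Nₕ) = (243·28.62 + 44·30.27 + 218·47.90) / 505
= 18728.74 / 505 = 37.0866... → 37.09.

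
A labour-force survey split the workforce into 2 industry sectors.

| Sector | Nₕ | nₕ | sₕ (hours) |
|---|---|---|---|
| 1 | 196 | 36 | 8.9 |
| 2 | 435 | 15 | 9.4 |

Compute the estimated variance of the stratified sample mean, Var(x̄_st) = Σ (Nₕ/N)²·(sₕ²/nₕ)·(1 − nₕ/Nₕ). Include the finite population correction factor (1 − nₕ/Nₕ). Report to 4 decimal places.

2.8763

N = 631; Wₕ = Nₕ/N.
sector 1: (196/631)²·8.9²/36·(1 − 36/196) = 0.1732985
sector 2: (435/631)²·9.4²/15·(1 − 15/435) = 2.7029890
Sum = 2.8762875 → 2.8763.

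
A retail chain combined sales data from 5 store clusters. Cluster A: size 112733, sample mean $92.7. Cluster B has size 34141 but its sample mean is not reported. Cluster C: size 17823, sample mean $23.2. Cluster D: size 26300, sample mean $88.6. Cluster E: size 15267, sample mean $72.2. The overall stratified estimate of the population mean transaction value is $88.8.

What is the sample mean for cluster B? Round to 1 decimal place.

117.7

N = 112733 + 34141 + 17823 + 26300 + 15267 = 206264.
Overall total = μ·N = 88.8·206264 = 18316243.2.
Subtract the known strata: 112733·92.7 + 17823·23.2 + 26300·88.6 + 15267·72.2 = 14296300.1.
Remaining total for cluster B: 18316243.2 − 14296300.1 = 4019943.1.
Divide by its size: 4019943.1 / 34141 = 117.745... → 117.7.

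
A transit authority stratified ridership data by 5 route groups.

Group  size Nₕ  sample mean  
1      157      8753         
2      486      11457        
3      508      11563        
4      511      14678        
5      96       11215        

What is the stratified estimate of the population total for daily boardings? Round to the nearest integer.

21393425

Estimate total by summing Nₕ·x̄ₕ over strata.
157·8753 + 486·11457 + 508·11563 + 511·14678 + 96·11215 = 1374221 + 5568102 + 5874004 + 7500458 + 1076640 = 21393425.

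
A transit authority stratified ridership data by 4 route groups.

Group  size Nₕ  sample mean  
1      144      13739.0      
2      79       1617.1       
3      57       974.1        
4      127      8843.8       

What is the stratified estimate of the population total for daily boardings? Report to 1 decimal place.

1: 144·13739.0 = 1978416
2: 79·1617.1 = 127750.9
3: 57·974.1 = 55523.7
4: 127·8843.8 = 1123162.6
τ̂ = Σ Nₕx̄ₕ = 3284853.2.

3284853.2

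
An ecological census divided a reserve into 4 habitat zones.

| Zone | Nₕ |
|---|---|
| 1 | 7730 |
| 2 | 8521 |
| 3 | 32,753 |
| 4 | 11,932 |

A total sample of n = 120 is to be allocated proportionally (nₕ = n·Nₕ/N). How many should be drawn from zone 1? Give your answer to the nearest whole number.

15

N = 7730 + 8521 + 32753 + 11932 = 60936.
n_1 = 120·7730/60936 = 15.223... → 15.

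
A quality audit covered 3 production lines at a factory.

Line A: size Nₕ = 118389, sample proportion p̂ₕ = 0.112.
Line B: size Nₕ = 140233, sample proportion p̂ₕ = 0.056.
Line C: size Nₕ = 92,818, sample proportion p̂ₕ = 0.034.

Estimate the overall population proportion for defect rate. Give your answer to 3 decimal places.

0.069

N = 118389 + 140233 + 92818 = 351440.
Overall proportion = Σ (Nₕ/N)·p̂ₕ.
Σ Nₕp̂ₕ = 13259.568 + 7853.048 + 3155.812 = 24268.428.
24268.428 / 351440 = 0.06905... → 0.069.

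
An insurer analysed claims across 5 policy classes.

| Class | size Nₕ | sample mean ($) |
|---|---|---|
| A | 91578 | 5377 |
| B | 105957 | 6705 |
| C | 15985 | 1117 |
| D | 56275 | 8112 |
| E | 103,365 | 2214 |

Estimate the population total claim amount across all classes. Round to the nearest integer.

A: 91578·5377 = 492414906
B: 105957·6705 = 710441685
C: 15985·1117 = 17855245
D: 56275·8112 = 456502800
E: 103365·2214 = 228850110
τ̂ = Σ Nₕx̄ₕ = 1906064746.

1906064746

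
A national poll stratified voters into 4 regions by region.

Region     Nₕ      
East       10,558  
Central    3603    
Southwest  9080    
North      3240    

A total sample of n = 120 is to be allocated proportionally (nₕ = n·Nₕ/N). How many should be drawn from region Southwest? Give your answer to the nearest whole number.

Share of region Southwest = 9080/26481 = 0.34289.
Allocate 120 × 0.34289 = 41.146... → 41.

41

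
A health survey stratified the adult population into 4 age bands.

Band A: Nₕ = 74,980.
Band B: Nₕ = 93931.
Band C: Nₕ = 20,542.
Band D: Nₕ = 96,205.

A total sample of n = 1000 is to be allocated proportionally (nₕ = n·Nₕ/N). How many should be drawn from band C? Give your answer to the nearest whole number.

N = 74980 + 93931 + 20542 + 96205 = 285658.
n_C = 1000·20542/285658 = 71.911... → 72.

72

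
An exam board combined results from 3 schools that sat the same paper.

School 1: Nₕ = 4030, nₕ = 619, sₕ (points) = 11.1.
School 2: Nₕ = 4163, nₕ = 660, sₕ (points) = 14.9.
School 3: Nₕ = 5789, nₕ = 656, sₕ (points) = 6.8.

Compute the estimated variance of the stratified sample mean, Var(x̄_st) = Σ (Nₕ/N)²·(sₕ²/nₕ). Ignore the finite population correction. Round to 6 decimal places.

N = 13982; Wₕ = Nₕ/N.
school 1: (4030/13982)²·11.1²/619 = 0.016535861
school 2: (4163/13982)²·14.9²/660 = 0.029819670
school 3: (5789/13982)²·6.8²/656 = 0.012083215
Sum = 0.058438745 → 0.058439.

0.058439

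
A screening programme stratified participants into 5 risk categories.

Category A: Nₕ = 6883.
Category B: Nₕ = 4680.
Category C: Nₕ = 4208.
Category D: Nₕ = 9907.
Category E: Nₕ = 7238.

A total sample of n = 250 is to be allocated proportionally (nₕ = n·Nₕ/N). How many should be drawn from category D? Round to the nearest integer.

N = 6883 + 4680 + 4208 + 9907 + 7238 = 32916.
n_D = 250·9907/32916 = 75.245... → 75.

75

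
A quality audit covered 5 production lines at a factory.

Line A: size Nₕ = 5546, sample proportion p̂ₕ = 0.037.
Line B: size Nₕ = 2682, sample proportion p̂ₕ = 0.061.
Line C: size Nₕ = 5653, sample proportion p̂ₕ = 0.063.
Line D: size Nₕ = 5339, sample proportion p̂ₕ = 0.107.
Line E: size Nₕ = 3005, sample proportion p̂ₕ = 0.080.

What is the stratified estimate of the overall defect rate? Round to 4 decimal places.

N = 5546 + 2682 + 5653 + 5339 + 3005 = 22225.
Overall proportion = Σ (Nₕ/N)·p̂ₕ.
Σ Nₕp̂ₕ = 205.202 + 163.602 + 356.139 + 571.273 + 240.4 = 1536.616.
1536.616 / 22225 = 0.069139... → 0.0691.

0.0691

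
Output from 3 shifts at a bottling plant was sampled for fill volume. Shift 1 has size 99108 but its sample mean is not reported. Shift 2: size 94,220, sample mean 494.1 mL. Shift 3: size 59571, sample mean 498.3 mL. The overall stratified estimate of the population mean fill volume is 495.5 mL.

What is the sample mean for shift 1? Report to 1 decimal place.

Σ Nₕx̄ₕ = N·μ, so 99108·x̄_1 = 252899·495.5 − (94220·494.1 + 59571·498.3).
= 125311454.5 − 76238331.3 = 49073123.2.
x̄_1 = 49073123.2 / 99108 = 495.148... → 495.1.

495.1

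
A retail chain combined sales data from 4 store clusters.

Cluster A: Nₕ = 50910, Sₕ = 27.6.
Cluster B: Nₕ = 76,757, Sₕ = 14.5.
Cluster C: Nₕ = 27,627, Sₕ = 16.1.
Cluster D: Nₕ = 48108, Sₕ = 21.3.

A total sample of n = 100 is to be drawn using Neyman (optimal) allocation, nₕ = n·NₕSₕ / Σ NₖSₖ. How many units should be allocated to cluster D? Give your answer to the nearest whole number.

26

A: NₕSₕ = 50910·27.6 = 1405116
B: NₕSₕ = 76757·14.5 = 1112976.5
C: NₕSₕ = 27627·16.1 = 444794.7
D: NₕSₕ = 48108·21.3 = 1024700.4
Σ NₕSₕ = 3987587.6.
n_D = 100·1024700.4/3987587.6 = 25.697... → 26.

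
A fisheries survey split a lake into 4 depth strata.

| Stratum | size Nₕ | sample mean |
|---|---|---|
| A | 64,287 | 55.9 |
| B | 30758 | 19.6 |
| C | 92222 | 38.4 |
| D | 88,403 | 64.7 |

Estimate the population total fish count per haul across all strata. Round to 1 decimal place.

13457499.0

A: 64287·55.9 = 3593643.3
B: 30758·19.6 = 602856.8
C: 92222·38.4 = 3541324.8
D: 88403·64.7 = 5719674.1
τ̂ = Σ Nₕx̄ₕ = 13457499.0.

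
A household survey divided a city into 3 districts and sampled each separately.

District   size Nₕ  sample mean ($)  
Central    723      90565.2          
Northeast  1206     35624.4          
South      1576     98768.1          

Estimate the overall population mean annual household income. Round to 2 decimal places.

75349.56

x̄_st = (Σ Nₕx̄ₕ) / (Σ Nₕ) = (723·90565.2 + 1206·35624.4 + 1576·98768.1) / 3505
= 264100191.6 / 3505 = 75349.5554... → 75349.56.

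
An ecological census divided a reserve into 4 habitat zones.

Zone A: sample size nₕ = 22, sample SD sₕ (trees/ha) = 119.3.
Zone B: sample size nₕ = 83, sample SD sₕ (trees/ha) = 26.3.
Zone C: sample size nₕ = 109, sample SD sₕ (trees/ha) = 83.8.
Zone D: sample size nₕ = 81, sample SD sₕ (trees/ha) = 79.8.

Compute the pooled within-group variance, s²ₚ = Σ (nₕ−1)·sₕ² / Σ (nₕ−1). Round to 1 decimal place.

A: (22−1)·119.3² = 21·14232.49 = 298882.29
B: (83−1)·26.3² = 82·691.69 = 56718.58
C: (109−1)·83.8² = 108·7022.44 = 758423.52
D: (81−1)·79.8² = 80·6368.04 = 509443.2
Numerator = 1623467.59; denominator = Σ(nₕ−1) = 291.
s²ₚ = 1623467.59/291 = 5578.926... → 5578.9.

5578.9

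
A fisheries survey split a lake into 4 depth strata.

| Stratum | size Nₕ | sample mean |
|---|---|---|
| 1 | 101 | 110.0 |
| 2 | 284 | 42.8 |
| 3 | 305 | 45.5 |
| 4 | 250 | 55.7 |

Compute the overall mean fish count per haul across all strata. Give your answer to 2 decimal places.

N = 101 + 284 + 305 + 250 = 940.
The stratified mean weights each stratum mean by its population share Nₕ/N.
Σ Nₕx̄ₕ = 101·110.0 + 284·42.8 + 305·45.5 + 250·55.7 = 11110 + 12155.2 + 13877.5 + 13925 = 51067.7.
Divide by N: 51067.7 / 940 = 54.3273... → 54.33.

54.33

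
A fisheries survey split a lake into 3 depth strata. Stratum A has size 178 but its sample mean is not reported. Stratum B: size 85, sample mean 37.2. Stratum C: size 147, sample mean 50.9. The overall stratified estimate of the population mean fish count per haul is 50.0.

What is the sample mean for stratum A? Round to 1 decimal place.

55.4

N = 178 + 85 + 147 = 410.
Overall total = μ·N = 50.0·410 = 20500.
Subtract the known strata: 85·37.2 + 147·50.9 = 10644.3.
Remaining total for stratum A: 20500 − 10644.3 = 9855.7.
Divide by its size: 9855.7 / 178 = 55.369... → 55.4.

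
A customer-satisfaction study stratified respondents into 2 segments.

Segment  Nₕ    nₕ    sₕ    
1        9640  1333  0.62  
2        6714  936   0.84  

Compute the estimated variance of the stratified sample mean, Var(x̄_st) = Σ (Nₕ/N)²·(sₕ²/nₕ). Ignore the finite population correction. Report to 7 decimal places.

N = 16354; Wₕ = Nₕ/N.
segment 1: (9640/16354)²·0.62²/1333 = 0.0001001981
segment 2: (6714/16354)²·0.84²/936 = 0.0001270567
Sum = 0.0002272547 → 0.0002273.

0.0002273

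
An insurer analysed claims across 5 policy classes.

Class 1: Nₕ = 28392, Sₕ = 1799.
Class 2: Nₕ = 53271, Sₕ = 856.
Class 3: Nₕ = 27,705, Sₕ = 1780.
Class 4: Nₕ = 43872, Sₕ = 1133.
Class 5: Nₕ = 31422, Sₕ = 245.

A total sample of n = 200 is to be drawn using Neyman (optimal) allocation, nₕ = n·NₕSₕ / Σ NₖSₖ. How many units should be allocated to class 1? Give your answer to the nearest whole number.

50

1: NₕSₕ = 28392·1799 = 51077208
2: NₕSₕ = 53271·856 = 45599976
3: NₕSₕ = 27705·1780 = 49314900
4: NₕSₕ = 43872·1133 = 49706976
5: NₕSₕ = 31422·245 = 7698390
Σ NₕSₕ = 203397450.
n_1 = 200·51077208/203397450 = 50.224... → 50.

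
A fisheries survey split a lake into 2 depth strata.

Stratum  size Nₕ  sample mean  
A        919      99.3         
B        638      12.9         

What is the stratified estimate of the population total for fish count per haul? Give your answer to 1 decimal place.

99486.9

A: 919·99.3 = 91256.7
B: 638·12.9 = 8230.2
τ̂ = Σ Nₕx̄ₕ = 99486.9.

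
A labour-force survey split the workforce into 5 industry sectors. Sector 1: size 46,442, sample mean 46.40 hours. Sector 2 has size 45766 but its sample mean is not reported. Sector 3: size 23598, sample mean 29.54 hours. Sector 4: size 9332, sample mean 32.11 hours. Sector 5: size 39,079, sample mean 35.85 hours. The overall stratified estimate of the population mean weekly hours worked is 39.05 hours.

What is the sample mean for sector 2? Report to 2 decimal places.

N = 46442 + 45766 + 23598 + 9332 + 39079 = 164217.
Overall total = μ·N = 39.05·164217 = 6412673.85.
Subtract the known strata: 46442·46.40 + 23598·29.54 + 9332·32.11 + 39079·35.85 = 4552626.39.
Remaining total for sector 2: 6412673.85 − 4552626.39 = 1860047.46.
Divide by its size: 1860047.46 / 45766 = 40.6426... → 40.64.

40.64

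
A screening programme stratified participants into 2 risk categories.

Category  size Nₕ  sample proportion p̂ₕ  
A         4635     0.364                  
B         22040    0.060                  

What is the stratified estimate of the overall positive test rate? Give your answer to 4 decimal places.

0.1128

Wₕ = Nₕ/N with N = 26675: 0.1738, 0.8262.
p̂_st = 0.1738·0.364 + 0.8262·0.060 ≈ 0.112822... → 0.1128.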